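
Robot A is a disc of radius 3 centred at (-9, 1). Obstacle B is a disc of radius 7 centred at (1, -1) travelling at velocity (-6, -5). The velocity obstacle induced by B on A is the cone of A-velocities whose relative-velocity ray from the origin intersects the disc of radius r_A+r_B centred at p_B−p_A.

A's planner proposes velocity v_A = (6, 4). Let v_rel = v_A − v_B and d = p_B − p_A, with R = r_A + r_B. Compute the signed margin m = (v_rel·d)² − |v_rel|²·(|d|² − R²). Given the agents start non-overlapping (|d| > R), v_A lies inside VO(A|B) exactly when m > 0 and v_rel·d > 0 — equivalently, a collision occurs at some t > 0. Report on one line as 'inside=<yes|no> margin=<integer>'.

d = (10, -2),  |d|² = 104;  R = 3+7 = 10,  c = 104−10² = 4
v_rel = (12, 9),  |v_rel|² = 225;  v_rel·d = (12)·(10) + (9)·(-2) = 102
225·t² − 204·t + 4 = 0  ⇒  m = 102² − 225·4 = 9504
m = 9504 > 0,  v_rel·d = 102 > 0  ⇒  inside

inside=yes margin=9504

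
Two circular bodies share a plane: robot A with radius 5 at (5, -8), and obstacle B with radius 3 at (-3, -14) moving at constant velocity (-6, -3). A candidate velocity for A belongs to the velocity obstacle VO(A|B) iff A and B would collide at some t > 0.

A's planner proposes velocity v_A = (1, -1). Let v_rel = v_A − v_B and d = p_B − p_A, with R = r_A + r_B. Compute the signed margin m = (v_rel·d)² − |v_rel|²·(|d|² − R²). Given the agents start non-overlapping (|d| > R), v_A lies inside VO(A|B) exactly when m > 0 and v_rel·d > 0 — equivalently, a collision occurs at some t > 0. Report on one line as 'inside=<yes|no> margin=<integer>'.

d = (-8, -6),  |d|² = 100;  R = 5+3 = 8,  c = 100−8² = 36
v_rel = (7, 2),  |v_rel|² = 53;  v_rel·d = (7)·(-8) + (2)·(-6) = -68
53·t² + 136·t + 36 = 0  ⇒  m = (-68)² − 53·36 = 2716
m = 2716 > 0,  v_rel·d = -68 < 0  ⇒  outside

inside=no margin=2716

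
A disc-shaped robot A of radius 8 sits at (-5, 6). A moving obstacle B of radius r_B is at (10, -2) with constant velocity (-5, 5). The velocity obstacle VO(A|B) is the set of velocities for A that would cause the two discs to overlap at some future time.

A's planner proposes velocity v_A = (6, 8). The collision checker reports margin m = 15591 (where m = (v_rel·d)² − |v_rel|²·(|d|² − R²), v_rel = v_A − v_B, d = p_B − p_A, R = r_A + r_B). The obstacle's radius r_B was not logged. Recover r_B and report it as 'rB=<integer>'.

m = 15591
d = (15, -8);  v_rel = (11, 3),  |v_rel|² = 130
v_rel×d = (11)·(-8) − (3)·(15) = -133
since m = R²·130 − (-133)²:  R² = (17689 + 15591) / 130 = 256
R = √256 = 16  ⇒  r_B = 16 − 8 = 8

rB=8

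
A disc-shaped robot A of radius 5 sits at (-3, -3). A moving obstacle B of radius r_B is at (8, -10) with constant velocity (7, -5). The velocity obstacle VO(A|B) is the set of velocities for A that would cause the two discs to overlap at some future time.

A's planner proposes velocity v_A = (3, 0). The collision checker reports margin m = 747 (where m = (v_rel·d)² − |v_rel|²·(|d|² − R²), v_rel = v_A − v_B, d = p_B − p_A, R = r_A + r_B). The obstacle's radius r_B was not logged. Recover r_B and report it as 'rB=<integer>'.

m = 747
d = (11, -7);  v_rel = (-4, 5),  |v_rel|² = 41
v_rel×d = (-4)·(-7) − (5)·(11) = -27
since m = R²·41 − (-27)²:  R² = (729 + 747) / 41 = 36
R = √36 = 6  ⇒  r_B = 6 − 5 = 1

rB=1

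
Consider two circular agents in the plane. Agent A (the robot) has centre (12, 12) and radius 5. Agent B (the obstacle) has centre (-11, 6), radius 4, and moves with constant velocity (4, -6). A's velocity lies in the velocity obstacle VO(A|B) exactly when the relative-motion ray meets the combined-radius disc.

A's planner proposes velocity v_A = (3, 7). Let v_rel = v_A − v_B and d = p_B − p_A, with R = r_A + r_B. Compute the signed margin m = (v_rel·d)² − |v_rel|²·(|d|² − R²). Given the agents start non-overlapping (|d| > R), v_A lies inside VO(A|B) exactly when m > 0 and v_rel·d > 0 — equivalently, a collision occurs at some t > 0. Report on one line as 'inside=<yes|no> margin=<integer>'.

d = (-23, -6),  |d|² = 565;  R = 5+4 = 9,  c = 565−9² = 484
v_rel = (-1, 13),  |v_rel|² = 170;  v_rel·d = (-1)·(-23) + (13)·(-6) = -55
170·t² + 110·t + 484 = 0  ⇒  m = (-55)² − 170·484 = -79255
m = -79255 < 0,  v_rel·d = -55 < 0  ⇒  outside

inside=no margin=-79255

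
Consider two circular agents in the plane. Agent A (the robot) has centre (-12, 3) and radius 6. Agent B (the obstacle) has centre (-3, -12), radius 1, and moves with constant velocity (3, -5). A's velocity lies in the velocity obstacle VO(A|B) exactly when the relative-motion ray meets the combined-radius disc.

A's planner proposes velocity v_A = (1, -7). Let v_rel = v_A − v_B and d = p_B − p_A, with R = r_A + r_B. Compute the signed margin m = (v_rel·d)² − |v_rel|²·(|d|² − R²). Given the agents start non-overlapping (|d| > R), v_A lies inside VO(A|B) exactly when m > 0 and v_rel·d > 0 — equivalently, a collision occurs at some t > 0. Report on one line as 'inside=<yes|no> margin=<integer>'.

d = (9, -15),  |d|² = 306;  R = 6+1 = 7,  c = 306−7² = 257
v_rel = (-2, -2),  |v_rel|² = 8;  v_rel·d = (-2)·(9) + (-2)·(-15) = 12
8·t² − 24·t + 257 = 0  ⇒  m = 12² − 8·257 = -1912
m = -1912 < 0,  v_rel·d = 12 > 0  ⇒  outside

inside=no margin=-1912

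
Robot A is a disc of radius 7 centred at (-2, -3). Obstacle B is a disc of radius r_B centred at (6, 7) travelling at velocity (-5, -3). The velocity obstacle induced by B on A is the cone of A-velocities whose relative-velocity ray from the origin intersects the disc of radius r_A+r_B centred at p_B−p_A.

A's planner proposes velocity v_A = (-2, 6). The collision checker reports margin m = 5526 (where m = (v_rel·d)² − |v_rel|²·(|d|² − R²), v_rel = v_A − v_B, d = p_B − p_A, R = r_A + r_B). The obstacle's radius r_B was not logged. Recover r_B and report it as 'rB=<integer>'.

m = 5526
d = (8, 10);  v_rel = (3, 9),  |v_rel|² = 90
v_rel×d = (3)·(10) − (9)·(8) = -42
since m = R²·90 − (-42)²:  R² = (1764 + 5526) / 90 = 81
R = √81 = 9  ⇒  r_B = 9 − 7 = 2

rB=2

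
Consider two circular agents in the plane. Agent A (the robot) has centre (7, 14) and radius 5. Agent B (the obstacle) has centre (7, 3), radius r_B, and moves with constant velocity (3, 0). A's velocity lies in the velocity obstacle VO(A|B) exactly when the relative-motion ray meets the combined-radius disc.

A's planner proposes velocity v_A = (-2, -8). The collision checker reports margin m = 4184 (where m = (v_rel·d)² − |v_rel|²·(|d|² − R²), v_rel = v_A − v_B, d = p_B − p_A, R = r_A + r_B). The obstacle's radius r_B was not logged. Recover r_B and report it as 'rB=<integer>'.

m = 4184
d = (0, -11);  v_rel = (-5, -8),  |v_rel|² = 89
v_rel×d = (-5)·(-11) − (-8)·(0) = 55
since m = R²·89 − 55²:  R² = (3025 + 4184) / 89 = 81
R = √81 = 9  ⇒  r_B = 9 − 5 = 4

rB=4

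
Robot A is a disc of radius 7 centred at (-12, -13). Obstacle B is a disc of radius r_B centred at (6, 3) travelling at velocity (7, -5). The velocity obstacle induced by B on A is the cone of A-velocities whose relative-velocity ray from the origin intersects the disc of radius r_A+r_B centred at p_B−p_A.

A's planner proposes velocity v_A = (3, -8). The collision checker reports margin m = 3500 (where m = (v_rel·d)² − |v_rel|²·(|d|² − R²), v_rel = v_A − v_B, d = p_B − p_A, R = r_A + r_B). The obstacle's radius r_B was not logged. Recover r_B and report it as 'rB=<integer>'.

m = 3500
d = (18, 16);  v_rel = (-4, -3),  |v_rel|² = 25
v_rel×d = (-4)·(16) − (-3)·(18) = -10
since m = R²·25 − (-10)²:  R² = (100 + 3500) / 25 = 144
R = √144 = 12  ⇒  r_B = 12 − 7 = 5

rB=5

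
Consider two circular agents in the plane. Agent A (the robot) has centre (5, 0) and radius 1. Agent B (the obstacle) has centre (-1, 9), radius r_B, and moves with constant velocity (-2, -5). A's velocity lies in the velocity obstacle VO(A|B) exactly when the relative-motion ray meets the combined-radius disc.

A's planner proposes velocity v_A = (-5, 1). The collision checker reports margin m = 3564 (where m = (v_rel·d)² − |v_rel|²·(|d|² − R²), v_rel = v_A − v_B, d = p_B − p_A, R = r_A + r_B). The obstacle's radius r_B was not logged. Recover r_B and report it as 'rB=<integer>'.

m = 3564
d = (-6, 9);  v_rel = (-3, 6),  |v_rel|² = 45
v_rel×d = (-3)·(9) − (6)·(-6) = 9
since m = R²·45 − 9²:  R² = (81 + 3564) / 45 = 81
R = √81 = 9  ⇒  r_B = 9 − 1 = 8

rB=8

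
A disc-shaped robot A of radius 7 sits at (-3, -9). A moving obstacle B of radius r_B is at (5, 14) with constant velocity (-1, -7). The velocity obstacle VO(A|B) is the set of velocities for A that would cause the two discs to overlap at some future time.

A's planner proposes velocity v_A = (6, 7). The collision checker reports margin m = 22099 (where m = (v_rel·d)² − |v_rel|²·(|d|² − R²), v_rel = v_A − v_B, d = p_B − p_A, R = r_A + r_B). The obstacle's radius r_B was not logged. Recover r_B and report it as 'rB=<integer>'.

m = 22099
d = (8, 23);  v_rel = (7, 14),  |v_rel|² = 245
v_rel×d = (7)·(23) − (14)·(8) = 49
since m = R²·245 − 49²:  R² = (2401 + 22099) / 245 = 100
R = √100 = 10  ⇒  r_B = 10 − 7 = 3

rB=3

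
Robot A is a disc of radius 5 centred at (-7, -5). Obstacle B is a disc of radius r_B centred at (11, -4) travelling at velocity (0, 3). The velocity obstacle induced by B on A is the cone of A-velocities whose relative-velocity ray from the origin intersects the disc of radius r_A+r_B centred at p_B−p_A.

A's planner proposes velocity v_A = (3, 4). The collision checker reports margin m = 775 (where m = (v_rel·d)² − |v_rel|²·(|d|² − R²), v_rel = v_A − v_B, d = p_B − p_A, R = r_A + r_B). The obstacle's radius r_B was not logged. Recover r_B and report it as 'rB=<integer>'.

m = 775
d = (18, 1);  v_rel = (3, 1),  |v_rel|² = 10
v_rel×d = (3)·(1) − (1)·(18) = -15
since m = R²·10 − (-15)²:  R² = (225 + 775) / 10 = 100
R = √100 = 10  ⇒  r_B = 10 − 5 = 5

rB=5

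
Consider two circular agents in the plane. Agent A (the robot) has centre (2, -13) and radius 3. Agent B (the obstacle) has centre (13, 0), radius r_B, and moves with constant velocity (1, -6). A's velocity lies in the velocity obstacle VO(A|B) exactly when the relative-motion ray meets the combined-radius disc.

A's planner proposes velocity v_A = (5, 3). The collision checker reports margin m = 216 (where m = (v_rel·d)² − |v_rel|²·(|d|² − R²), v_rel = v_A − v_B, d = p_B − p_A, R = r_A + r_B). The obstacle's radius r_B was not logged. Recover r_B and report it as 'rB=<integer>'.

m = 216
d = (11, 13);  v_rel = (4, 9),  |v_rel|² = 97
v_rel×d = (4)·(13) − (9)·(11) = -47
since m = R²·97 − (-47)²:  R² = (2209 + 216) / 97 = 25
R = √25 = 5  ⇒  r_B = 5 − 3 = 2

rB=2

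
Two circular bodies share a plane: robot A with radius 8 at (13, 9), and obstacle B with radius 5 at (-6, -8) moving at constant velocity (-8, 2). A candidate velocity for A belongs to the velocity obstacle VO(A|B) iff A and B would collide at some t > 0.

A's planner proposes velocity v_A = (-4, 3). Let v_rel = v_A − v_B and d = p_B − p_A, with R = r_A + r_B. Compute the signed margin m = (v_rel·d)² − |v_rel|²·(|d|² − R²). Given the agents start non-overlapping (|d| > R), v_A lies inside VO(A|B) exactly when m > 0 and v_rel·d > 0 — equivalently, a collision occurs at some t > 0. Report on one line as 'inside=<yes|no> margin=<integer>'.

d = (-19, -17),  |d|² = 650;  R = 8+5 = 13,  c = 650−13² = 481
v_rel = (4, 1),  |v_rel|² = 17;  v_rel·d = (4)·(-19) + (1)·(-17) = -93
17·t² + 186·t + 481 = 0  ⇒  m = (-93)² − 17·481 = 472
m = 472 > 0,  v_rel·d = -93 < 0  ⇒  outside

inside=no margin=472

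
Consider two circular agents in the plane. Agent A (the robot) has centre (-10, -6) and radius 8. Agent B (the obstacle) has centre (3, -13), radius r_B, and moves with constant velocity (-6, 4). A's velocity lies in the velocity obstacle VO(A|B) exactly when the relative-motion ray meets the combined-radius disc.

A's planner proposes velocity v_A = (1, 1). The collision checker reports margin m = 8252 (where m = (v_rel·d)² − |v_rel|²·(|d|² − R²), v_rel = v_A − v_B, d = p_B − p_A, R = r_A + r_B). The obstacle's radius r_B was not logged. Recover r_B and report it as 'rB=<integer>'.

m = 8252
d = (13, -7);  v_rel = (7, -3),  |v_rel|² = 58
v_rel×d = (7)·(-7) − (-3)·(13) = -10
since m = R²·58 − (-10)²:  R² = (100 + 8252) / 58 = 144
R = √144 = 12  ⇒  r_B = 12 − 8 = 4

rB=4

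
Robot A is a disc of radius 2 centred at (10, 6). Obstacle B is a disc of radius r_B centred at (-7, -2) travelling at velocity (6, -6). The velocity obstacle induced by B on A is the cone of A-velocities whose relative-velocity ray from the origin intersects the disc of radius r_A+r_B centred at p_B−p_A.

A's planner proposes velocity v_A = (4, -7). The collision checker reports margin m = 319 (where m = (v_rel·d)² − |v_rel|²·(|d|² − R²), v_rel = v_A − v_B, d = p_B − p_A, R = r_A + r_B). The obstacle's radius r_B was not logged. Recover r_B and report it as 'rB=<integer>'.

m = 319
d = (-17, -8);  v_rel = (-2, -1),  |v_rel|² = 5
v_rel×d = (-2)·(-8) − (-1)·(-17) = -1
since m = R²·5 − (-1)²:  R² = (1 + 319) / 5 = 64
R = √64 = 8  ⇒  r_B = 8 − 2 = 6

rB=6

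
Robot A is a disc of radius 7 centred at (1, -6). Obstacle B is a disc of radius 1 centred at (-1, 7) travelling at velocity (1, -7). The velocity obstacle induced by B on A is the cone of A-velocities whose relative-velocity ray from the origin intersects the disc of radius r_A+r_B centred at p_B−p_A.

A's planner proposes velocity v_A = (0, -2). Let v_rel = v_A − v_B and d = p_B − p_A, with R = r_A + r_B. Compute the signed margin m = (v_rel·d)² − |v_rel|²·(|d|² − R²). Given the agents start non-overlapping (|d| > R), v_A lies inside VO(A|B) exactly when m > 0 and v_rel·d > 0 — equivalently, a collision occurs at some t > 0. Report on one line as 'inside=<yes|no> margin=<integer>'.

d = (-2, 13),  |d|² = 173;  R = 7+1 = 8,  c = 173−8² = 109
v_rel = (-1, 5),  |v_rel|² = 26;  v_rel·d = (-1)·(-2) + (5)·(13) = 67
26·t² − 134·t + 109 = 0  ⇒  m = 67² − 26·109 = 1655
m = 1655 > 0,  v_rel·d = 67 > 0  ⇒  inside

inside=yes margin=1655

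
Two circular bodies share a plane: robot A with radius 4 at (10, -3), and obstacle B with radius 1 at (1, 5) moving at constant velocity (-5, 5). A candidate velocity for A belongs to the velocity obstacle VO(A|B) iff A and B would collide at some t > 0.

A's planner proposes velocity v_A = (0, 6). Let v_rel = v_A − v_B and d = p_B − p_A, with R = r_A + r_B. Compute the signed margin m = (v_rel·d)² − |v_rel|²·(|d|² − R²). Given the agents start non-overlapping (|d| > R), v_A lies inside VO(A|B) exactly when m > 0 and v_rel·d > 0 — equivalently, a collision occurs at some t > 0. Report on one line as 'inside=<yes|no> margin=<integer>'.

d = (-9, 8),  |d|² = 145;  R = 4+1 = 5,  c = 145−5² = 120
v_rel = (5, 1),  |v_rel|² = 26;  v_rel·d = (5)·(-9) + (1)·(8) = -37
26·t² + 74·t + 120 = 0  ⇒  m = (-37)² − 26·120 = -1751
m = -1751 < 0,  v_rel·d = -37 < 0  ⇒  outside

inside=no margin=-1751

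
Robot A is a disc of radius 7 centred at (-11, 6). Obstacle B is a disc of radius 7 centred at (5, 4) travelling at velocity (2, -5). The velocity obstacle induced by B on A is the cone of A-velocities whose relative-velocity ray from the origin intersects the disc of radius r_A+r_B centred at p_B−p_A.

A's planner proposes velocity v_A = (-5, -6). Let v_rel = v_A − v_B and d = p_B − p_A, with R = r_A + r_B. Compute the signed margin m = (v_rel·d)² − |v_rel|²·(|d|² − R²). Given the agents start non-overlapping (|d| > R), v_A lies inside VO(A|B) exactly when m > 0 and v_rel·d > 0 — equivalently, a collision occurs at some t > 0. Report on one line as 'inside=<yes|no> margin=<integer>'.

d = (16, -2),  |d|² = 260;  R = 7+7 = 14,  c = 260−14² = 64
v_rel = (-7, -1),  |v_rel|² = 50;  v_rel·d = (-7)·(16) + (-1)·(-2) = -110
50·t² + 220·t + 64 = 0  ⇒  m = (-110)² − 50·64 = 8900
m = 8900 > 0,  v_rel·d = -110 < 0  ⇒  outside

inside=no margin=8900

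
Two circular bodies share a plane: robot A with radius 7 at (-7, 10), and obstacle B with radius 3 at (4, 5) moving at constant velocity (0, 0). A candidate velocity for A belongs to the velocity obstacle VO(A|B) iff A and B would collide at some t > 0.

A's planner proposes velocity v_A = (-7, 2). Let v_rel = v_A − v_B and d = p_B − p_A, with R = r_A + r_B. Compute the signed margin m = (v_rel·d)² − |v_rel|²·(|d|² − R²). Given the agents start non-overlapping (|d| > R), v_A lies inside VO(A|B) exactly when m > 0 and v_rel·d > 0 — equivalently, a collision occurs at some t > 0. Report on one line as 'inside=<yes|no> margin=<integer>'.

d = (11, -5),  |d|² = 146;  R = 7+3 = 10,  c = 146−10² = 46
v_rel = (-7, 2),  |v_rel|² = 53;  v_rel·d = (-7)·(11) + (2)·(-5) = -87
53·t² + 174·t + 46 = 0  ⇒  m = (-87)² − 53·46 = 5131
m = 5131 > 0,  v_rel·d = -87 < 0  ⇒  outside

inside=no margin=5131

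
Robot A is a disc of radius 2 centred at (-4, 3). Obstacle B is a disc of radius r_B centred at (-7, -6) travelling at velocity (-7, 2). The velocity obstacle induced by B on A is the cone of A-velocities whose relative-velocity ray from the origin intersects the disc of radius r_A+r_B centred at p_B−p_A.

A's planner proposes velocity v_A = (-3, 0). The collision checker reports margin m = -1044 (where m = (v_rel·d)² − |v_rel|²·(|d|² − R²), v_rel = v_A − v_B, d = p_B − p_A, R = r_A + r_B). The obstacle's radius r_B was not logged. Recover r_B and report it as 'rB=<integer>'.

m = -1044
d = (-3, -9);  v_rel = (4, -2),  |v_rel|² = 20
v_rel×d = (4)·(-9) − (-2)·(-3) = -42
since m = R²·20 − (-42)²:  R² = (1764 + -1044) / 20 = 36
R = √36 = 6  ⇒  r_B = 6 − 2 = 4

rB=4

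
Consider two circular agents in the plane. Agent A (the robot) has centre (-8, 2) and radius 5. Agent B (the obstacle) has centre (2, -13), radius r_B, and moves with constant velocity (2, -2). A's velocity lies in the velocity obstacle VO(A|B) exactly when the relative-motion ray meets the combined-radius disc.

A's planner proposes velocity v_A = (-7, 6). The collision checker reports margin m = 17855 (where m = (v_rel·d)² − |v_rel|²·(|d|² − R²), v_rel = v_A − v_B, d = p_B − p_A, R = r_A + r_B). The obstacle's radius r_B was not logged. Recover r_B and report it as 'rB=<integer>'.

m = 17855
d = (10, -15);  v_rel = (-9, 8),  |v_rel|² = 145
v_rel×d = (-9)·(-15) − (8)·(10) = 55
since m = R²·145 − 55²:  R² = (3025 + 17855) / 145 = 144
R = √144 = 12  ⇒  r_B = 12 − 5 = 7

rB=7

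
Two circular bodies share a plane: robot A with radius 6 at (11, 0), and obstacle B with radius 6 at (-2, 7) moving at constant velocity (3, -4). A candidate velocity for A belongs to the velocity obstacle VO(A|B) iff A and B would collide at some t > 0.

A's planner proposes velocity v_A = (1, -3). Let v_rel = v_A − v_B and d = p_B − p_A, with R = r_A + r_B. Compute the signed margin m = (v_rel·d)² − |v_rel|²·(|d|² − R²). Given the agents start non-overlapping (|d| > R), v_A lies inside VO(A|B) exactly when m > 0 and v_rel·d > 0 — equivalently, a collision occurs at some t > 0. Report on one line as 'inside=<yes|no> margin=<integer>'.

d = (-13, 7),  |d|² = 218;  R = 6+6 = 12,  c = 218−12² = 74
v_rel = (-2, 1),  |v_rel|² = 5;  v_rel·d = (-2)·(-13) + (1)·(7) = 33
5·t² − 66·t + 74 = 0  ⇒  m = 33² − 5·74 = 719
m = 719 > 0,  v_rel·d = 33 > 0  ⇒  inside

inside=yes margin=719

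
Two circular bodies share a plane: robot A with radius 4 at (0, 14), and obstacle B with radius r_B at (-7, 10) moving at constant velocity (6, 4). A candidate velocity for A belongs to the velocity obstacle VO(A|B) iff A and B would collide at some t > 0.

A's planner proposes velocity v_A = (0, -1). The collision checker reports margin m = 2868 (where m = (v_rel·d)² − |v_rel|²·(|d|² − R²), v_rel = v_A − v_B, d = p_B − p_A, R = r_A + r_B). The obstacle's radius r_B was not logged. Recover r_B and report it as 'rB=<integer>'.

m = 2868
d = (-7, -4);  v_rel = (-6, -5),  |v_rel|² = 61
v_rel×d = (-6)·(-4) − (-5)·(-7) = -11
since m = R²·61 − (-11)²:  R² = (121 + 2868) / 61 = 49
R = √49 = 7  ⇒  r_B = 7 − 4 = 3

rB=3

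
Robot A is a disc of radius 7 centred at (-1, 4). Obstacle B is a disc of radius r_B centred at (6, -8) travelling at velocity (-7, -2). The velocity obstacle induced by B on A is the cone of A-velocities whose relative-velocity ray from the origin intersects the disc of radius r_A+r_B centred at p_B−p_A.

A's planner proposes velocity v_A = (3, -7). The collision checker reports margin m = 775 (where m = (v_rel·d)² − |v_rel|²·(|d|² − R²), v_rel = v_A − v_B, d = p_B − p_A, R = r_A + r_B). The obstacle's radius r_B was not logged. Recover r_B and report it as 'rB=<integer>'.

m = 775
d = (7, -12);  v_rel = (10, -5),  |v_rel|² = 125
v_rel×d = (10)·(-12) − (-5)·(7) = -85
since m = R²·125 − (-85)²:  R² = (7225 + 775) / 125 = 64
R = √64 = 8  ⇒  r_B = 8 − 7 = 1

rB=1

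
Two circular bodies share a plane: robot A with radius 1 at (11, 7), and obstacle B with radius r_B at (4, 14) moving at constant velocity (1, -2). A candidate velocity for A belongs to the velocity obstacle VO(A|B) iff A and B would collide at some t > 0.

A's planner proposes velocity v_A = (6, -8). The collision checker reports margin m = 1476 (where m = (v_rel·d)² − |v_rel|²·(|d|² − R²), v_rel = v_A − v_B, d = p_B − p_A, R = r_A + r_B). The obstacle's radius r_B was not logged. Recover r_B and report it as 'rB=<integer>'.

m = 1476
d = (-7, 7);  v_rel = (5, -6),  |v_rel|² = 61
v_rel×d = (5)·(7) − (-6)·(-7) = -7
since m = R²·61 − (-7)²:  R² = (49 + 1476) / 61 = 25
R = √25 = 5  ⇒  r_B = 5 − 1 = 4

rB=4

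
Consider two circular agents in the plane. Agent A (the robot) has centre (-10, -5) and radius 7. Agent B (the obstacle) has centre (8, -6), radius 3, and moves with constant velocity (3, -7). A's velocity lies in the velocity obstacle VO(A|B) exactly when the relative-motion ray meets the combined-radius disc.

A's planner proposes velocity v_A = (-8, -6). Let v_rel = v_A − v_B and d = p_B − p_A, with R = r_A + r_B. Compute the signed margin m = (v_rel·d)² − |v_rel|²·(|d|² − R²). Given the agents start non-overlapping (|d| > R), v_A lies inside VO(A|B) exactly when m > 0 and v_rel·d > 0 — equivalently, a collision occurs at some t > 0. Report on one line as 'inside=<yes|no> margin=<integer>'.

d = (18, -1),  |d|² = 325;  R = 7+3 = 10,  c = 325−10² = 225
v_rel = (-11, 1),  |v_rel|² = 122;  v_rel·d = (-11)·(18) + (1)·(-1) = -199
122·t² + 398·t + 225 = 0  ⇒  m = (-199)² − 122·225 = 12151
m = 12151 > 0,  v_rel·d = -199 < 0  ⇒  outside

inside=no margin=12151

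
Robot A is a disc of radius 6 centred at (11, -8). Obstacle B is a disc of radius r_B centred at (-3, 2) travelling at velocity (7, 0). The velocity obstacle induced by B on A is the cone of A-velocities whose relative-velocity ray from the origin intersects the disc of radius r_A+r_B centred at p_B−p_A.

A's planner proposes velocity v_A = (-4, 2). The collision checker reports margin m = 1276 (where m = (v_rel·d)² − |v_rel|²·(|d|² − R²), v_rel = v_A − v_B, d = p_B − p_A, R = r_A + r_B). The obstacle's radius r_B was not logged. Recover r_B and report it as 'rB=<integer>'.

m = 1276
d = (-14, 10);  v_rel = (-11, 2),  |v_rel|² = 125
v_rel×d = (-11)·(10) − (2)·(-14) = -82
since m = R²·125 − (-82)²:  R² = (6724 + 1276) / 125 = 64
R = √64 = 8  ⇒  r_B = 8 − 6 = 2

rB=2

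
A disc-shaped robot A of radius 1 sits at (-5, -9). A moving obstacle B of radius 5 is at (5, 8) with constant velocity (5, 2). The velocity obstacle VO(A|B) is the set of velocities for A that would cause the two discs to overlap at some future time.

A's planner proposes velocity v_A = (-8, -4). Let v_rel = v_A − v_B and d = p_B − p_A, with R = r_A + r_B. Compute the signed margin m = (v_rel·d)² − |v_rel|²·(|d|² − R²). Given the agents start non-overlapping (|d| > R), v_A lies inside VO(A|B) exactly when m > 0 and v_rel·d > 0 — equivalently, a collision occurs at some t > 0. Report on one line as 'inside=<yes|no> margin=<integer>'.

d = (10, 17),  |d|² = 389;  R = 1+5 = 6,  c = 389−6² = 353
v_rel = (-13, -6),  |v_rel|² = 205;  v_rel·d = (-13)·(10) + (-6)·(17) = -232
205·t² + 464·t + 353 = 0  ⇒  m = (-232)² − 205·353 = -18541
m = -18541 < 0,  v_rel·d = -232 < 0  ⇒  outside

inside=no margin=-18541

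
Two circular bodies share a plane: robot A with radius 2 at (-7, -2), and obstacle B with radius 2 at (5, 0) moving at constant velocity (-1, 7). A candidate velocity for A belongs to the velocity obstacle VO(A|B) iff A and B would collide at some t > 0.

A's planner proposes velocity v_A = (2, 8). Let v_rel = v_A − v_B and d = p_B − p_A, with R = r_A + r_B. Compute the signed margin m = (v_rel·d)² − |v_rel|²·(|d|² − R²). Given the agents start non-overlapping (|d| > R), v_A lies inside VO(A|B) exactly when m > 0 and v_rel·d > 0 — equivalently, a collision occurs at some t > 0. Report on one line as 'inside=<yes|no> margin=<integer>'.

d = (12, 2),  |d|² = 148;  R = 2+2 = 4,  c = 148−4² = 132
v_rel = (3, 1),  |v_rel|² = 10;  v_rel·d = (3)·(12) + (1)·(2) = 38
10·t² − 76·t + 132 = 0  ⇒  m = 38² − 10·132 = 124
m = 124 > 0,  v_rel·d = 38 > 0  ⇒  inside

inside=yes margin=124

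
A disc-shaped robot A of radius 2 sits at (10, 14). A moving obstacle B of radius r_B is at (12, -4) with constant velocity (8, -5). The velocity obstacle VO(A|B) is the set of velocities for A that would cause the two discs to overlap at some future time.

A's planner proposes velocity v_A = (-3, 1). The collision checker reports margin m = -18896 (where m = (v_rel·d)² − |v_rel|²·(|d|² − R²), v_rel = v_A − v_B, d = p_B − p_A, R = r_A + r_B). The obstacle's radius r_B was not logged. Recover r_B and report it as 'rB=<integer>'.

m = -18896
d = (2, -18);  v_rel = (-11, 6),  |v_rel|² = 157
v_rel×d = (-11)·(-18) − (6)·(2) = 186
since m = R²·157 − 186²:  R² = (34596 + -18896) / 157 = 100
R = √100 = 10  ⇒  r_B = 10 − 2 = 8

rB=8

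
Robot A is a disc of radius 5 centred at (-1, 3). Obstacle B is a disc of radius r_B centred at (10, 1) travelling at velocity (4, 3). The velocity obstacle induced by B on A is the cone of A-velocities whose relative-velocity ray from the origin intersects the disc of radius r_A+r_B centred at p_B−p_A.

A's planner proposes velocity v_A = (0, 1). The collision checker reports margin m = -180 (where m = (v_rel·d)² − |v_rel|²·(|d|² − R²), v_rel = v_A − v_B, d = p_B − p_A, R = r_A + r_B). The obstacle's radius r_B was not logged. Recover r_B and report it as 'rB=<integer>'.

m = -180
d = (11, -2);  v_rel = (-4, -2),  |v_rel|² = 20
v_rel×d = (-4)·(-2) − (-2)·(11) = 30
since m = R²·20 − 30²:  R² = (900 + -180) / 20 = 36
R = √36 = 6  ⇒  r_B = 6 − 5 = 1

rB=1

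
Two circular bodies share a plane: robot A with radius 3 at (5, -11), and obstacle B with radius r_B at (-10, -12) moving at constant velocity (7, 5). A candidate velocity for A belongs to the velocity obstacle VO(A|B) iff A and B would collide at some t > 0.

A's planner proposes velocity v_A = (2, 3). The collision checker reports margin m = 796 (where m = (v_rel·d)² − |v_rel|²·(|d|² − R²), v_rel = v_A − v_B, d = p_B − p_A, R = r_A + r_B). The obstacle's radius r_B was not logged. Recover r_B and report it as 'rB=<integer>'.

m = 796
d = (-15, -1);  v_rel = (-5, -2),  |v_rel|² = 29
v_rel×d = (-5)·(-1) − (-2)·(-15) = -25
since m = R²·29 − (-25)²:  R² = (625 + 796) / 29 = 49
R = √49 = 7  ⇒  r_B = 7 − 3 = 4

rB=4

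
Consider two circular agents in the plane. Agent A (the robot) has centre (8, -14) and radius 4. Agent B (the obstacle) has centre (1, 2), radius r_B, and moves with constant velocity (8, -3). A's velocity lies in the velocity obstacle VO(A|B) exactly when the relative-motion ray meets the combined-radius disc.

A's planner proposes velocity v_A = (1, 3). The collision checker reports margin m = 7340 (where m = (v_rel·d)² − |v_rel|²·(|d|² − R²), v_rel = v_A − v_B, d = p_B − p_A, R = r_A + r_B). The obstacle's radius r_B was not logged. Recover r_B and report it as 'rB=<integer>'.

m = 7340
d = (-7, 16);  v_rel = (-7, 6),  |v_rel|² = 85
v_rel×d = (-7)·(16) − (6)·(-7) = -70
since m = R²·85 − (-70)²:  R² = (4900 + 7340) / 85 = 144
R = √144 = 12  ⇒  r_B = 12 − 4 = 8

rB=8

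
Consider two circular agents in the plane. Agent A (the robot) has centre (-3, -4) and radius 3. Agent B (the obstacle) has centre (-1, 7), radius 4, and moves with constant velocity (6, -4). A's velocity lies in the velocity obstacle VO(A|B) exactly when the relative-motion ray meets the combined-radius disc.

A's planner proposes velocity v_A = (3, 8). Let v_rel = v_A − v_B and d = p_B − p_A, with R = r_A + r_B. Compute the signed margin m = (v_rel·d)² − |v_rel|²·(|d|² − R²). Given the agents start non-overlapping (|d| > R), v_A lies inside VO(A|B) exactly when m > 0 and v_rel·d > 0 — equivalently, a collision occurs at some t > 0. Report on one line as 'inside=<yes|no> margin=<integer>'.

d = (2, 11),  |d|² = 125;  R = 3+4 = 7,  c = 125−7² = 76
v_rel = (-3, 12),  |v_rel|² = 153;  v_rel·d = (-3)·(2) + (12)·(11) = 126
153·t² − 252·t + 76 = 0  ⇒  m = 126² − 153·76 = 4248
m = 4248 > 0,  v_rel·d = 126 > 0  ⇒  inside

inside=yes margin=4248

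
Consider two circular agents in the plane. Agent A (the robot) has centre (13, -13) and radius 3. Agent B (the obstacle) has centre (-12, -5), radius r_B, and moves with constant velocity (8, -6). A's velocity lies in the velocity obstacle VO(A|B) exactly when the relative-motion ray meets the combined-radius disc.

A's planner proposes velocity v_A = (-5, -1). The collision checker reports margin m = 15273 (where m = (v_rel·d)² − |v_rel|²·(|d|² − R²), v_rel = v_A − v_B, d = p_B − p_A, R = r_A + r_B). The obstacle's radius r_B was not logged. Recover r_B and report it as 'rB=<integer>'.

m = 15273
d = (-25, 8);  v_rel = (-13, 5),  |v_rel|² = 194
v_rel×d = (-13)·(8) − (5)·(-25) = 21
since m = R²·194 − 21²:  R² = (441 + 15273) / 194 = 81
R = √81 = 9  ⇒  r_B = 9 − 3 = 6

rB=6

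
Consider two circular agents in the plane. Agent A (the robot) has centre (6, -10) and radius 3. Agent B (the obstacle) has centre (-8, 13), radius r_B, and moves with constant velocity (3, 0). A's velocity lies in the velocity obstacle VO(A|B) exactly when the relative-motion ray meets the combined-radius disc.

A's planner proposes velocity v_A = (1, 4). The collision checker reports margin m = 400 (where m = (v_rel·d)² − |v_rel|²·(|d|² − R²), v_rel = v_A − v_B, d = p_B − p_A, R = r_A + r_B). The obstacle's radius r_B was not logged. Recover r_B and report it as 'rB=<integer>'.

m = 400
d = (-14, 23);  v_rel = (-2, 4),  |v_rel|² = 20
v_rel×d = (-2)·(23) − (4)·(-14) = 10
since m = R²·20 − 10²:  R² = (100 + 400) / 20 = 25
R = √25 = 5  ⇒  r_B = 5 − 3 = 2

rB=2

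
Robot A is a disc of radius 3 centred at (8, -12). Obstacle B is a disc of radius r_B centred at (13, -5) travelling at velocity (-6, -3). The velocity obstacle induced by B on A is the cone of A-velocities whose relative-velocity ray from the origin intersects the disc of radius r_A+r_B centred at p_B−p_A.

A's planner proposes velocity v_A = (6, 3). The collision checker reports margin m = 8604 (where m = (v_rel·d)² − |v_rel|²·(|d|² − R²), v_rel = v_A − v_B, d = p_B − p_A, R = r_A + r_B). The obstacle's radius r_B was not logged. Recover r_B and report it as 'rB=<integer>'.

m = 8604
d = (5, 7);  v_rel = (12, 6),  |v_rel|² = 180
v_rel×d = (12)·(7) − (6)·(5) = 54
since m = R²·180 − 54²:  R² = (2916 + 8604) / 180 = 64
R = √64 = 8  ⇒  r_B = 8 − 3 = 5

rB=5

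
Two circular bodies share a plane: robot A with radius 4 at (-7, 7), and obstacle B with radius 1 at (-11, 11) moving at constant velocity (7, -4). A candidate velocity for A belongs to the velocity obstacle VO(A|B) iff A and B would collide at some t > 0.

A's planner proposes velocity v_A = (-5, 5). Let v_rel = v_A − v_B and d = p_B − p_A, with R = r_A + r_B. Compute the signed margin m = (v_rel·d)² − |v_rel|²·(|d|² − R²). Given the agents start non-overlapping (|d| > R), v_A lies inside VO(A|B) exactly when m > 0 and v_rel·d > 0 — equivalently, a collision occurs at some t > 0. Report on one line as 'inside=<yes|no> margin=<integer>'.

d = (-4, 4),  |d|² = 32;  R = 4+1 = 5,  c = 32−5² = 7
v_rel = (-12, 9),  |v_rel|² = 225;  v_rel·d = (-12)·(-4) + (9)·(4) = 84
225·t² − 168·t + 7 = 0  ⇒  m = 84² − 225·7 = 5481
m = 5481 > 0,  v_rel·d = 84 > 0  ⇒  inside

inside=yes margin=5481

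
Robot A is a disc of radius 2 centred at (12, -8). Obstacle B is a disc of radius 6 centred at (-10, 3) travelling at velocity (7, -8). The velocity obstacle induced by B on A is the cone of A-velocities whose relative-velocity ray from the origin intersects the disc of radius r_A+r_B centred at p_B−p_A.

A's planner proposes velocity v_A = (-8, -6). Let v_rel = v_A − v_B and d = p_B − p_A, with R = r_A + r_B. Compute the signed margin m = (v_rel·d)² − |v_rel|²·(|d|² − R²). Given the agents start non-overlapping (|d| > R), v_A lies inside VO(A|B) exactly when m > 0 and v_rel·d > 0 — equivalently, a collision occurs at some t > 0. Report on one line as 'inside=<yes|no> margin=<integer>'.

d = (-22, 11),  |d|² = 605;  R = 2+6 = 8,  c = 605−8² = 541
v_rel = (-15, 2),  |v_rel|² = 229;  v_rel·d = (-15)·(-22) + (2)·(11) = 352
229·t² − 704·t + 541 = 0  ⇒  m = 352² − 229·541 = 15
m = 15 > 0,  v_rel·d = 352 > 0  ⇒  inside

inside=yes margin=15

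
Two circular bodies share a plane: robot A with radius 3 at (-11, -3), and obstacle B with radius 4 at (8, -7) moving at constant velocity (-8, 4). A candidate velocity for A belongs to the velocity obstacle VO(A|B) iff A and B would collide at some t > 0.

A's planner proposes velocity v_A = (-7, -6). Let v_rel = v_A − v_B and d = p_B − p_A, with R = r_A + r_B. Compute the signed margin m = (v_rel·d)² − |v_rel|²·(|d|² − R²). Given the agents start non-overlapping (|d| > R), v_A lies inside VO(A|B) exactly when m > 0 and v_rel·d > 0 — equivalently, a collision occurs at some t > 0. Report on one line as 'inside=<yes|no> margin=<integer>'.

d = (19, -4),  |d|² = 377;  R = 3+4 = 7,  c = 377−7² = 328
v_rel = (1, -10),  |v_rel|² = 101;  v_rel·d = (1)·(19) + (-10)·(-4) = 59
101·t² − 118·t + 328 = 0  ⇒  m = 59² − 101·328 = -29647
m = -29647 < 0,  v_rel·d = 59 > 0  ⇒  outside

inside=no margin=-29647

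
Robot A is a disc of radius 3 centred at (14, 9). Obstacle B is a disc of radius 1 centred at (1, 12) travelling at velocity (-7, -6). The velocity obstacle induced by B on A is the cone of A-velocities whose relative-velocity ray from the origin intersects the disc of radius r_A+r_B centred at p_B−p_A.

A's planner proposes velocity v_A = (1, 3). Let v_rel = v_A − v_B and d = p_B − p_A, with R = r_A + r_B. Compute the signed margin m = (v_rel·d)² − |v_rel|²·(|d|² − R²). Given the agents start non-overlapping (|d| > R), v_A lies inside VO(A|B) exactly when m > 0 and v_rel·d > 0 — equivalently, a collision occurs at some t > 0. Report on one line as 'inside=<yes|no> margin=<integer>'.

d = (-13, 3),  |d|² = 178;  R = 3+1 = 4,  c = 178−4² = 162
v_rel = (8, 9),  |v_rel|² = 145;  v_rel·d = (8)·(-13) + (9)·(3) = -77
145·t² + 154·t + 162 = 0  ⇒  m = (-77)² − 145·162 = -17561
m = -17561 < 0,  v_rel·d = -77 < 0  ⇒  outside

inside=no margin=-17561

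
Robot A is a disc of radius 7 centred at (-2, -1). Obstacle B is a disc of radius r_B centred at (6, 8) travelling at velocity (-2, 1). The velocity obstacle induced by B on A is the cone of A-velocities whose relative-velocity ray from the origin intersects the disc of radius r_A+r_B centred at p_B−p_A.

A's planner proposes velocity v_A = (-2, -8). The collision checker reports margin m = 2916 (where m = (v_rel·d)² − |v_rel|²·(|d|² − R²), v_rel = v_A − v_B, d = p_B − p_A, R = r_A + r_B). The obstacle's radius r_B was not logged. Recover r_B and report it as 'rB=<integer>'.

m = 2916
d = (8, 9);  v_rel = (0, -9),  |v_rel|² = 81
v_rel×d = (0)·(9) − (-9)·(8) = 72
since m = R²·81 − 72²:  R² = (5184 + 2916) / 81 = 100
R = √100 = 10  ⇒  r_B = 10 − 7 = 3

rB=3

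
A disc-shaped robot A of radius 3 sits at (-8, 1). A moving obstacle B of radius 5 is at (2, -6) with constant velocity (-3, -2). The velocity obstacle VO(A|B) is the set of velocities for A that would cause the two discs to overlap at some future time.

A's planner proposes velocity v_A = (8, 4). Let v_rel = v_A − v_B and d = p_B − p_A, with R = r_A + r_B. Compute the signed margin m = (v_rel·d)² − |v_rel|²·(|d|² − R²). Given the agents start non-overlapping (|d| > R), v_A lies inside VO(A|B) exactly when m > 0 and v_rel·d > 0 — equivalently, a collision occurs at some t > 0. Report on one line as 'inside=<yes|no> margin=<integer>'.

d = (10, -7),  |d|² = 149;  R = 3+5 = 8,  c = 149−8² = 85
v_rel = (11, 6),  |v_rel|² = 157;  v_rel·d = (11)·(10) + (6)·(-7) = 68
157·t² − 136·t + 85 = 0  ⇒  m = 68² − 157·85 = -8721
m = -8721 < 0,  v_rel·d = 68 > 0  ⇒  outside

inside=no margin=-8721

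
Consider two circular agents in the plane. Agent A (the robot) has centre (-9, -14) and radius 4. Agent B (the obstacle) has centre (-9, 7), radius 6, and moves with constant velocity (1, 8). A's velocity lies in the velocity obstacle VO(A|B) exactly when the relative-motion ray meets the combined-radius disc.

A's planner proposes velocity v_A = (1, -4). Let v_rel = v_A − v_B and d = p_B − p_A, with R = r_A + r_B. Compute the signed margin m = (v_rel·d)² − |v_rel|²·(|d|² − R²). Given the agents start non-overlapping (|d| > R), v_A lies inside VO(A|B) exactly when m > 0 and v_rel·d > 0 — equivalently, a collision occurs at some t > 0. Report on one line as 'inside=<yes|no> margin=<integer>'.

d = (0, 21),  |d|² = 441;  R = 4+6 = 10,  c = 441−10² = 341
v_rel = (0, -12),  |v_rel|² = 144;  v_rel·d = (0)·(0) + (-12)·(21) = -252
144·t² + 504·t + 341 = 0  ⇒  m = (-252)² − 144·341 = 14400
m = 14400 > 0,  v_rel·d = -252 < 0  ⇒  outside

inside=no margin=14400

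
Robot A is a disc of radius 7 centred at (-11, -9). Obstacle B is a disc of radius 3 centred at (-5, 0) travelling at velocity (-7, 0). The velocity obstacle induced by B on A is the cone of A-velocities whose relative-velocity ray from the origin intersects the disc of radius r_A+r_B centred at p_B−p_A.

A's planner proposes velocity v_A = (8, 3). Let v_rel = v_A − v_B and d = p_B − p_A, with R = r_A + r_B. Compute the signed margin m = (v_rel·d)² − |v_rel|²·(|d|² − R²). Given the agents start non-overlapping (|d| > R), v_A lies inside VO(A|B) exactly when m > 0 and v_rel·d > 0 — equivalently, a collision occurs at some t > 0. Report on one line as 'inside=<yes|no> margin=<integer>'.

d = (6, 9),  |d|² = 117;  R = 7+3 = 10,  c = 117−10² = 17
v_rel = (15, 3),  |v_rel|² = 234;  v_rel·d = (15)·(6) + (3)·(9) = 117
234·t² − 234·t + 17 = 0  ⇒  m = 117² − 234·17 = 9711
m = 9711 > 0,  v_rel·d = 117 > 0  ⇒  inside

inside=yes margin=9711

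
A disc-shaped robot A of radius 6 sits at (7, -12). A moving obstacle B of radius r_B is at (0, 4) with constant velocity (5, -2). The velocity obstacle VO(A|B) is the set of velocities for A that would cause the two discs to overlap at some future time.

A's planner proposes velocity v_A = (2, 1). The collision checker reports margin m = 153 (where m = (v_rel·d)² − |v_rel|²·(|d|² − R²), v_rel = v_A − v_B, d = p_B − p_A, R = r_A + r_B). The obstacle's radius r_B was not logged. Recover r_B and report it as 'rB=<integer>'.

m = 153
d = (-7, 16);  v_rel = (-3, 3),  |v_rel|² = 18
v_rel×d = (-3)·(16) − (3)·(-7) = -27
since m = R²·18 − (-27)²:  R² = (729 + 153) / 18 = 49
R = √49 = 7  ⇒  r_B = 7 − 6 = 1

rB=1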